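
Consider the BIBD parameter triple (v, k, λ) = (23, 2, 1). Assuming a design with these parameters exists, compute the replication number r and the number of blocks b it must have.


Any 2-(v, k, λ) BIBD satisfies two necessary conditions:
  (i)  Each point sits in r blocks, and counting incidences through any fixed point gives r(k − 1) = λ(v − 1), so r = λ(v − 1)/(k − 1).
  (ii) Total incidences bk = vr, so b = vr/k.
Step 1: r = λ(v − 1)/(k − 1) = 1·(23 − 1)/(2 − 1) = 1·22/1 = 22/1 = 22.
Step 2: b = vr/k = 23·22/2 = 506/2 = 253.
Check integrality: r = 22 ∈ Z ✓, b = 253 ∈ Z ✓.
(These identities are necessary conditions: they determine r and b for any design with these parameters, but do not by themselves prove that one exists.)

r = 22, b = 253.


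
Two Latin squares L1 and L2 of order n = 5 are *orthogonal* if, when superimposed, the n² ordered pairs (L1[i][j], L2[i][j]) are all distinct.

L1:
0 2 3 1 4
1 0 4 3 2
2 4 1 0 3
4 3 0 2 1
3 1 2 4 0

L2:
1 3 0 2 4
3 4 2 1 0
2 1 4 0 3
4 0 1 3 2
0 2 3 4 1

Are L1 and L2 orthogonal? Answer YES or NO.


Form the n² = 25 superimposed pairs (L1[i][j], L2[i][j]), row by row (rows and columns indexed from 0):
row 0: (0,1) (2,3) (3,0) (1,2) (4,4)
row 1: (1,3) (0,4) (4,2) (3,1) (2,0)
row 2: (2,2) (4,1) (1,4) (0,0) (3,3)
row 3: (4,4) (3,0) (0,1) (2,3) (1,2)
row 4: (3,0) (1,2) (2,3) (4,4) (0,1)
Orthogonality requires all 25 pairs distinct.
But the pair (4,4) repeats: cell (0,4) has L1 = 4, L2 = 4, and cell (3,0) has L1 = 4, L2 = 4.
A repeated pair means some other pair never occurs (only 15 distinct pairs out of 25), so the squares are not orthogonal.
Conclusion: NO.

NO


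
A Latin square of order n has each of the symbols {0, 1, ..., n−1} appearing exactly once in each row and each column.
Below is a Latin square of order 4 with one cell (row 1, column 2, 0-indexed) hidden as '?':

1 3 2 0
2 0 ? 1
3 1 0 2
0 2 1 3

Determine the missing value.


Row 1 contains symbols [0, 1, 2] — missing [3].
Column 2 contains symbols [0, 1, 2] — missing [3].
The missing symbol must appear in both missing sets; intersection = [3].
Therefore the hidden value is 3.

Missing value = 3.


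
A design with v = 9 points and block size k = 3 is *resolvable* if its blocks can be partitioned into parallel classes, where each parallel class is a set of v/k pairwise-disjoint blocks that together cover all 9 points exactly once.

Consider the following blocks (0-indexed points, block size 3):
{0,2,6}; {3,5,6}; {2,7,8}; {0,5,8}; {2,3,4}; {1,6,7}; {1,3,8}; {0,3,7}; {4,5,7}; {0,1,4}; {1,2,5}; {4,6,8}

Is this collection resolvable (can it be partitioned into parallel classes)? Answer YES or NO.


v = 9, block size k = 3, number of blocks = 12.
For resolvability, blocks must partition into parallel classes of size v/k = 3.
Total blocks must therefore be a multiple of 3: 12 = 3·4 + 0 ⇒ divisible ✓.
Greedy packing gives 4 candidate class(es). Each should be a full parallel class (size 3, covers all 9 points).
  Class 1 (3 blocks): {0,2,6}; {1,3,8}; {4,5,7}. Points covered: [0, 1, 2, 3, 4, 5, 6, 7, 8].
  Class 2 (3 blocks): {3,5,6}; {2,7,8}; {0,1,4}. Points covered: [0, 1, 2, 3, 4, 5, 6, 7, 8].
  Class 3 (3 blocks): {0,5,8}; {2,3,4}; {1,6,7}. Points covered: [0, 1, 2, 3, 4, 5, 6, 7, 8].
  Class 4 (3 blocks): {0,3,7}; {1,2,5}; {4,6,8}. Points covered: [0, 1, 2, 3, 4, 5, 6, 7, 8].
All classes full (size 3)? YES. All classes cover every point? YES.
Resolvable? YES.

YES


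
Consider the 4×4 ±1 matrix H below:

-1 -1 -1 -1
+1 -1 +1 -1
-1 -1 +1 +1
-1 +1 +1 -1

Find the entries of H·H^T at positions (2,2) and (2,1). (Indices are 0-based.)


Row 1 of H: [1, -1, 1, -1].
Row 2 of H: [-1, -1, 1, 1].
(H·H^T)[2][2] = Σ_j H[2][j]·H[2][j] = (-1)² + (-1)² + (1)² + (1)² = 1 + 1 + 1 + 1 = 4.
(H·H^T)[2][1] = Σ_j H[2][j]·H[1][j] = (-1)·(1) + (-1)·(-1) + (1)·(1) + (1)·(-1) = -1 + 1 + 1 + -1 = 0.
So rows 2 and 1 are orthogonal; the diagonal entry equals n = 4.

(2,2) entry = 4; (2,1) entry = 0.


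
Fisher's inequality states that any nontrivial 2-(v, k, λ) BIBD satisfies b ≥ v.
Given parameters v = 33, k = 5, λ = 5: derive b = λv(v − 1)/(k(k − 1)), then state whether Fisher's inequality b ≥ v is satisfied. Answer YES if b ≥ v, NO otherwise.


b = λv(v − 1)/(k(k − 1)) = 5·33·32/(5·4) = 5280/20 = 264.
Compare with v = 33: b ≥ v, so Fisher's inequality holds.

YES


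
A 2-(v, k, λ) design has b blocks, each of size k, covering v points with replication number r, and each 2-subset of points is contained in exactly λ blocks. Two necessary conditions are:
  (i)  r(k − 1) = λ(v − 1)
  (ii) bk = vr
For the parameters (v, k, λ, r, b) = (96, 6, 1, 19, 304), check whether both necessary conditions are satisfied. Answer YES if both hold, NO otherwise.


Condition (i): r(k − 1) = 19·5 = 95; λ(v − 1) = 1·95 = 95. Match? YES.
Condition (ii): bk = 304·6 = 1824; vr = 96·19 = 1824. Match? YES.
Both conditions hold? YES.

YES


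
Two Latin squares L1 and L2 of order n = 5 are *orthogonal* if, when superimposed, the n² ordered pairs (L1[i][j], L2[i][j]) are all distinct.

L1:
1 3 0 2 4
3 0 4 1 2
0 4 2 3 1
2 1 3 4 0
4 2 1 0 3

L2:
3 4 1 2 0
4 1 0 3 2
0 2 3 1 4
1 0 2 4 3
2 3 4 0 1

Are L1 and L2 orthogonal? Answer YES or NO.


Form the n² = 25 superimposed pairs (L1[i][j], L2[i][j]), row by row (rows and columns indexed from 0):
row 0: (1,3) (3,4) (0,1) (2,2) (4,0)
row 1: (3,4) (0,1) (4,0) (1,3) (2,2)
row 2: (0,0) (4,2) (2,3) (3,1) (1,4)
row 3: (2,1) (1,0) (3,2) (4,4) (0,3)
row 4: (4,2) (2,3) (1,4) (0,0) (3,1)
Orthogonality requires all 25 pairs distinct.
But the pair (3,4) repeats: cell (0,1) has L1 = 3, L2 = 4, and cell (1,0) has L1 = 3, L2 = 4.
A repeated pair means some other pair never occurs (only 15 distinct pairs out of 25), so the squares are not orthogonal.
Conclusion: NO.

NO


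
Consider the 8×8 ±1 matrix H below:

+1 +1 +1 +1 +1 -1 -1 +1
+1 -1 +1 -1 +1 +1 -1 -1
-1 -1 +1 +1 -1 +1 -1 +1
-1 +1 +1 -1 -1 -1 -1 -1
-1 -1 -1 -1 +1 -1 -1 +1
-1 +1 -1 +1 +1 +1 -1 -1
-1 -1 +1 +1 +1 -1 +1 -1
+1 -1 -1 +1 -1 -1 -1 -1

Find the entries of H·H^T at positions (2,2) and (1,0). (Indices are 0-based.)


Row 0 of H: [1, 1, 1, 1, 1, -1, -1, 1].
Row 1 of H: [1, -1, 1, -1, 1, 1, -1, -1].
Row 2 of H: [-1, -1, 1, 1, -1, 1, -1, 1].
(H·H^T)[2][2] = Σ_j H[2][j]·H[2][j] = (-1)² + (-1)² + (1)² + (1)² + (-1)² + (1)² + (-1)² + (1)² = 1 + 1 + 1 + 1 + 1 + 1 + 1 + 1 = 8.
(H·H^T)[1][0] = Σ_j H[1][j]·H[0][j] = (1)·(1) + (-1)·(1) + (1)·(1) + (-1)·(1) + (1)·(1) + (1)·(-1) + (-1)·(-1) + (-1)·(1) = 1 + -1 + 1 + -1 + 1 + -1 + 1 + -1 = 0.
So rows 1 and 0 are orthogonal; the diagonal entry equals n = 8.

(2,2) entry = 8; (1,0) entry = 0.


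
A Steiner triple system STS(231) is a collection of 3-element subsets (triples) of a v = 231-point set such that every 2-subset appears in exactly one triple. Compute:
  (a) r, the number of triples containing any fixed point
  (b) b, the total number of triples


An STS(v) is a 2-(v, 3, 1) BIBD: block size k = 3, λ = 1.
Replication: r(k − 1) = λ(v − 1) ⇒ r·2 = 231 − 1 = 230 ⇒ r = 115.
Block count: b = v(v − 1)/6 = 231·230/6 = 53130/6 = 8855.
(Check via bk = vr: 8855·3 = 26565 = 231·115 = 26565 ✓.)

r = 115, b = 8855.


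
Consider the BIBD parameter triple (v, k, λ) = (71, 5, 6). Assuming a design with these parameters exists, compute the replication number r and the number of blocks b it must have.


Any 2-(v, k, λ) BIBD satisfies two necessary conditions:
  (i)  Each point sits in r blocks, and counting incidences through any fixed point gives r(k − 1) = λ(v − 1), so r = λ(v − 1)/(k − 1).
  (ii) Total incidences bk = vr, so b = vr/k.
Step 1: r = λ(v − 1)/(k − 1) = 6·(71 − 1)/(5 − 1) = 6·70/4 = 420/4 = 105.
Step 2: b = vr/k = 71·105/5 = 7455/5 = 1491.
Check integrality: r = 105 ∈ Z ✓, b = 1491 ∈ Z ✓.
(These identities are necessary conditions: they determine r and b for any design with these parameters, but do not by themselves prove that one exists.)

r = 105, b = 1491.


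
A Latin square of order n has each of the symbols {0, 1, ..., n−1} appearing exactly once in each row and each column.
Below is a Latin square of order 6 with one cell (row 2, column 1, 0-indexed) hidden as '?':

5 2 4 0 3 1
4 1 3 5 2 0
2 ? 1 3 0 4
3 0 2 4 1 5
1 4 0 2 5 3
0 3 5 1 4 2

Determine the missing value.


Row 2 contains symbols [0, 1, 2, 3, 4] — missing [5].
Column 1 contains symbols [0, 1, 2, 3, 4] — missing [5].
The missing symbol must appear in both missing sets; intersection = [5].
Therefore the hidden value is 5.

Missing value = 5.


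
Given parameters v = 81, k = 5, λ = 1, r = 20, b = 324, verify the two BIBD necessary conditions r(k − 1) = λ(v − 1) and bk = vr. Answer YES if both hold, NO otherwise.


Condition (i): r(k − 1) = 20·4 = 80; λ(v − 1) = 1·80 = 80. Match? YES.
Condition (ii): bk = 324·5 = 1620; vr = 81·20 = 1620. Match? YES.
Both conditions hold? YES.

YES


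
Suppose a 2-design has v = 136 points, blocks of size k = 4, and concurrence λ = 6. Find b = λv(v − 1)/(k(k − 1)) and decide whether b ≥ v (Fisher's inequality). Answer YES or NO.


r = λ(v − 1)/(k − 1) = 6·135/3 = 270.
b = vr/k = 136·270/4 = 9180.
Fisher's inequality: b ≥ v ⇔ 9180 ≥ 136? YES.

YES


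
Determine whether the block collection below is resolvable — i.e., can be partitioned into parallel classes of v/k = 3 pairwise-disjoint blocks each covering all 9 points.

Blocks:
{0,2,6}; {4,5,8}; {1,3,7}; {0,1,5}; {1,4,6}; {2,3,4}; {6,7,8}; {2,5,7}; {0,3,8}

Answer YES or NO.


v = 9, block size k = 3, number of blocks = 9.
For resolvability, blocks must partition into parallel classes of size v/k = 3.
Total blocks must therefore be a multiple of 3: 9 = 3·3 + 0 ⇒ divisible ✓.
Greedy packing gives 3 candidate class(es). Each should be a full parallel class (size 3, covers all 9 points).
  Class 1 (3 blocks): {0,2,6}; {4,5,8}; {1,3,7}. Points covered: [0, 1, 2, 3, 4, 5, 6, 7, 8].
  Class 2 (3 blocks): {0,1,5}; {2,3,4}; {6,7,8}. Points covered: [0, 1, 2, 3, 4, 5, 6, 7, 8].
  Class 3 (3 blocks): {1,4,6}; {2,5,7}; {0,3,8}. Points covered: [0, 1, 2, 3, 4, 5, 6, 7, 8].
All classes full (size 3)? YES. All classes cover every point? YES.
Resolvable? YES.

YES


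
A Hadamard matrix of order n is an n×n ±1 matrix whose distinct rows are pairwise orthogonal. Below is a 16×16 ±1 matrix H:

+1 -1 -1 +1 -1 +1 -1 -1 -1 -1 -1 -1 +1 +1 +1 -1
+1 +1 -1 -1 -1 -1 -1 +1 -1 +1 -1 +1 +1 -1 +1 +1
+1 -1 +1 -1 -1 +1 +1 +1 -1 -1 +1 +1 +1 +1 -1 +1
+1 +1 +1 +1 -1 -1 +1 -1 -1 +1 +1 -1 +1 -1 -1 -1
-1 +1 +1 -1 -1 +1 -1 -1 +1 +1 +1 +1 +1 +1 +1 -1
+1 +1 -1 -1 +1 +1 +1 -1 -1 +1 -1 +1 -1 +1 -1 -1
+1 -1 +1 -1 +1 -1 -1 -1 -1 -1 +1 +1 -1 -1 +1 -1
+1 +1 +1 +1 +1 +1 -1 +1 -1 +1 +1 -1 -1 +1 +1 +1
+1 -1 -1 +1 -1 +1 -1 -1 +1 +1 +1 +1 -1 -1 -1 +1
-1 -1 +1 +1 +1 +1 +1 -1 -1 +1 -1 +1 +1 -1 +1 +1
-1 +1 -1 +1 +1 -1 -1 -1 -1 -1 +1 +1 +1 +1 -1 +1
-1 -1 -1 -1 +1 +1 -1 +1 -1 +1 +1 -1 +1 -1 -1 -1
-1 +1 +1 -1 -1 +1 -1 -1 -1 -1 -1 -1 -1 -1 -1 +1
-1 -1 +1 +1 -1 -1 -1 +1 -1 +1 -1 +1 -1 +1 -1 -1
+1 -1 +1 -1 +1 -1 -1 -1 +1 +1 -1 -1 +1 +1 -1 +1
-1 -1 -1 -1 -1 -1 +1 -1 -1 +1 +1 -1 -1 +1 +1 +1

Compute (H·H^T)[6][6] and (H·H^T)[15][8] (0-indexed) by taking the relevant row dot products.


Row 6 of H: [1, -1, 1, -1, 1, -1, -1, -1, -1, -1, 1, 1, -1, -1, 1, -1].
Row 8 of H: [1, -1, -1, 1, -1, 1, -1, -1, 1, 1, 1, 1, -1, -1, -1, 1].
Row 15 of H: [-1, -1, -1, -1, -1, -1, 1, -1, -1, 1, 1, -1, -1, 1, 1, 1].
(H·H^T)[6][6] = Σ_j H[6][j]·H[6][j] = (1)² + (-1)² + (1)² + (-1)² + (1)² + (-1)² + (-1)² + (-1)² + (-1)² + (-1)² + (1)² + (1)² + (-1)² + (-1)² + (1)² + (-1)² = 1 + 1 + 1 + 1 + 1 + 1 + 1 + 1 + 1 + 1 + 1 + 1 + 1 + 1 + 1 + 1 = 16.
(H·H^T)[15][8] = Σ_j H[15][j]·H[8][j] = (-1)·(1) + (-1)·(-1) + (-1)·(-1) + (-1)·(1) + (-1)·(-1) + (-1)·(1) + (1)·(-1) + (-1)·(-1) + (-1)·(1) + (1)·(1) + (1)·(1) + (-1)·(1) + (-1)·(-1) + (1)·(-1) + (1)·(-1) + (1)·(1) = -1 + 1 + 1 + -1 + 1 + -1 + -1 + 1 + -1 + 1 + 1 + -1 + 1 + -1 + -1 + 1 = 0.
So rows 15 and 8 are orthogonal; the diagonal entry equals n = 16.

(6,6) entry = 16; (15,8) entry = 0.


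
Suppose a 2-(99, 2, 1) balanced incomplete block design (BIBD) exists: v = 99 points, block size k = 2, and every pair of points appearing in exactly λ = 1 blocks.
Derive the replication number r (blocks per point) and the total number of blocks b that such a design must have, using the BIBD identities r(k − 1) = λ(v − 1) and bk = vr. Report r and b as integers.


Any 2-(v, k, λ) BIBD satisfies two necessary conditions:
  (i)  Each point sits in r blocks, and counting incidences through any fixed point gives r(k − 1) = λ(v − 1), so r = λ(v − 1)/(k − 1).
  (ii) Total incidences bk = vr, so b = vr/k.
Step 1: r = λ(v − 1)/(k − 1) = 1·(99 − 1)/(2 − 1) = 1·98/1 = 98/1 = 98.
Step 2: b = vr/k = 99·98/2 = 9702/2 = 4851.
Check integrality: r = 98 ∈ Z ✓, b = 4851 ∈ Z ✓.
(These identities are necessary conditions: they determine r and b for any design with these parameters, but do not by themselves prove that one exists.)

r = 98, b = 4851.


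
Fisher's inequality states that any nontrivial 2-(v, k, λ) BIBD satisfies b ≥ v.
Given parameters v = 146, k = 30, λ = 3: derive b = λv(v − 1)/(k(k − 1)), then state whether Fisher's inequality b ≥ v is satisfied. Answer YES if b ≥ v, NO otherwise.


r = λ(v − 1)/(k − 1) = 3·145/29 = 15.
b = vr/k = 146·15/30 = 73.
Fisher's inequality: b ≥ v ⇔ 73 ≥ 146? NO.

NO


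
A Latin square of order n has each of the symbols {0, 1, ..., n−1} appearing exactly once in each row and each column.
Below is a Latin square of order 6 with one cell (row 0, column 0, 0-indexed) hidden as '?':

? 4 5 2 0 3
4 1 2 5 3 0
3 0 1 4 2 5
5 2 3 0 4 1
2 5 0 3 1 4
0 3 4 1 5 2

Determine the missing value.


Row 0 contains symbols [0, 2, 3, 4, 5] — missing [1].
Column 0 contains symbols [0, 2, 3, 4, 5] — missing [1].
The missing symbol must appear in both missing sets; intersection = [1].
Therefore the hidden value is 1.

Missing value = 1.


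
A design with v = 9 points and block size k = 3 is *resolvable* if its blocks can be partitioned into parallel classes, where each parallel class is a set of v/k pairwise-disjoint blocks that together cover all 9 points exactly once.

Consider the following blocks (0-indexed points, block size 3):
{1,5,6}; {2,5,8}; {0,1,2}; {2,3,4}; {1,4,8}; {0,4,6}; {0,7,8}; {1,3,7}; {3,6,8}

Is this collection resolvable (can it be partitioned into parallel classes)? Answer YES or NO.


v = 9, block size k = 3, number of blocks = 9.
For resolvability, blocks must partition into parallel classes of size v/k = 3.
Total blocks must therefore be a multiple of 3: 9 = 3·3 + 0 ⇒ divisible ✓.
Consider block {0,1,2}. The only other block(s) in the collection disjoint from it are {3,6,8} — just 1 block(s). Any parallel class containing {0,1,2} would need 2 other blocks each disjoint from it, so no parallel class of size 3 can contain {0,1,2}.
Since every block must belong to some parallel class in a resolution, the collection cannot be partitioned into parallel classes.
Resolvable? NO.

NO


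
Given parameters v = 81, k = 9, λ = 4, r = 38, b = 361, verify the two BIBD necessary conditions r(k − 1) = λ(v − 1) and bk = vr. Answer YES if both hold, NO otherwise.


Condition (i): r(k − 1) = 38·8 = 304; λ(v − 1) = 4·80 = 320. Match? NO.
Condition (ii): bk = 361·9 = 3249; vr = 81·38 = 3078. Match? NO.
Both conditions hold? NO.

NO


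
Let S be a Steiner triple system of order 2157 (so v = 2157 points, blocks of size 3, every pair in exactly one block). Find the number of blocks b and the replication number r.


An STS(v) is a 2-(v, 3, 1) BIBD: block size k = 3, λ = 1.
Replication: r(k − 1) = λ(v − 1) ⇒ r·2 = 2157 − 1 = 2156 ⇒ r = 1078.
Block count: bk = vr ⇒ b·3 = 2157·1078 = 2325246 ⇒ b = 775082.
(Check via b = v(v − 1)/6 = 2157·2156/6 = 4650492/6 = 775082.)

r = 1078, b = 775082.


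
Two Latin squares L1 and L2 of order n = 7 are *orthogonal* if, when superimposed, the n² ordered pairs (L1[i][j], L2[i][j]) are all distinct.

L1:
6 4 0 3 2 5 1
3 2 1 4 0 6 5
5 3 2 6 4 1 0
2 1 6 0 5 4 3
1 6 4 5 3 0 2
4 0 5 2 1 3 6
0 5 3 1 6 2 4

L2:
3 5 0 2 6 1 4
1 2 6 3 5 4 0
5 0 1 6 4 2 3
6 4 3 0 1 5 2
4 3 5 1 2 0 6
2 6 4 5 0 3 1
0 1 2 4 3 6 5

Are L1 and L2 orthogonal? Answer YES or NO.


Form the n² = 49 superimposed pairs (L1[i][j], L2[i][j]), row by row (rows and columns indexed from 0):
row 0: (6,3) (4,5) (0,0) (3,2) (2,6) (5,1) (1,4)
row 1: (3,1) (2,2) (1,6) (4,3) (0,5) (6,4) (5,0)
row 2: (5,5) (3,0) (2,1) (6,6) (4,4) (1,2) (0,3)
row 3: (2,6) (1,4) (6,3) (0,0) (5,1) (4,5) (3,2)
row 4: (1,4) (6,3) (4,5) (5,1) (3,2) (0,0) (2,6)
row 5: (4,2) (0,6) (5,4) (2,5) (1,0) (3,3) (6,1)
row 6: (0,0) (5,1) (3,2) (1,4) (6,3) (2,6) (4,5)
Orthogonality requires all 49 pairs distinct.
But the pair (2,6) repeats: cell (0,4) has L1 = 2, L2 = 6, and cell (3,0) has L1 = 2, L2 = 6.
A repeated pair means some other pair never occurs (only 28 distinct pairs out of 49), so the squares are not orthogonal.
Conclusion: NO.

NO


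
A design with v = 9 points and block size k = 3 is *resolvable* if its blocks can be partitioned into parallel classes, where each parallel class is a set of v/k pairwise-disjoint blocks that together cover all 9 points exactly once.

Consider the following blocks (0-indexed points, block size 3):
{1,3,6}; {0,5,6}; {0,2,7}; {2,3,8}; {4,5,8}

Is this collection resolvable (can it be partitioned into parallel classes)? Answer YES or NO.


v = 9, block size k = 3, number of blocks = 5.
For resolvability, blocks must partition into parallel classes of size v/k = 3.
Total blocks must therefore be a multiple of 3: 5 = 3·1 + 2 ⇒ not divisible ✗.
Resolvable? NO.

NO


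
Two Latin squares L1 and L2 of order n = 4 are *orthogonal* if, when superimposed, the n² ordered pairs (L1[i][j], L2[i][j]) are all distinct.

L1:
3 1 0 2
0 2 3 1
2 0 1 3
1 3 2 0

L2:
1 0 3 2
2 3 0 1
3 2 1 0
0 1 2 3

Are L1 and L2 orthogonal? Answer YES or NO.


Form the n² = 16 superimposed pairs (L1[i][j], L2[i][j]), row by row (rows and columns indexed from 0):
row 0: (3,1) (1,0) (0,3) (2,2)
row 1: (0,2) (2,3) (3,0) (1,1)
row 2: (2,3) (0,2) (1,1) (3,0)
row 3: (1,0) (3,1) (2,2) (0,3)
Orthogonality requires all 16 pairs distinct.
But the pair (2,3) repeats: cell (1,1) has L1 = 2, L2 = 3, and cell (2,0) has L1 = 2, L2 = 3.
A repeated pair means some other pair never occurs (only 8 distinct pairs out of 16), so the squares are not orthogonal.
Conclusion: NO.

NO


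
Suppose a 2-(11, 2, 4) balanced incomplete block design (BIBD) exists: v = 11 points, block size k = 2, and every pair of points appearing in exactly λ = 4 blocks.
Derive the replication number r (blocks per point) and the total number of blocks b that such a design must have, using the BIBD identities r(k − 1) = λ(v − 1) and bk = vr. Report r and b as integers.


Any 2-(v, k, λ) BIBD satisfies two necessary conditions:
  (i)  Each point sits in r blocks, and counting incidences through any fixed point gives r(k − 1) = λ(v − 1), so r = λ(v − 1)/(k − 1).
  (ii) Total incidences bk = vr, so b = vr/k.
Step 1: r = λ(v − 1)/(k − 1) = 4·(11 − 1)/(2 − 1) = 4·10/1 = 40/1 = 40.
Step 2: b = vr/k = 11·40/2 = 440/2 = 220.
Check integrality: r = 40 ∈ Z ✓, b = 220 ∈ Z ✓.
(These identities are necessary conditions: they determine r and b for any design with these parameters, but do not by themselves prove that one exists.)

r = 40, b = 220.


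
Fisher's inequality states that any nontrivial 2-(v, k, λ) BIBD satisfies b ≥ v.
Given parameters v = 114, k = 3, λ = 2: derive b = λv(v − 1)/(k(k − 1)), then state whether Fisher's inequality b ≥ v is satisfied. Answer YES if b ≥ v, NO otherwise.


b = λv(v − 1)/(k(k − 1)) = 2·114·113/(3·2) = 25764/6 = 4294.
Compare with v = 114: b ≥ v, so Fisher's inequality holds.

YES


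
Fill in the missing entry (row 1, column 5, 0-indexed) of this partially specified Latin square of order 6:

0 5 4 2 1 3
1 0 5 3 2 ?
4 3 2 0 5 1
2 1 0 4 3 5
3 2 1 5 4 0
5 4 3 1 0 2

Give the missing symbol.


Row 1 contains symbols [0, 1, 2, 3, 5] — missing [4].
Column 5 contains symbols [0, 1, 2, 3, 5] — missing [4].
The missing symbol must appear in both missing sets; intersection = [4].
Therefore the hidden value is 4.

Missing value = 4.


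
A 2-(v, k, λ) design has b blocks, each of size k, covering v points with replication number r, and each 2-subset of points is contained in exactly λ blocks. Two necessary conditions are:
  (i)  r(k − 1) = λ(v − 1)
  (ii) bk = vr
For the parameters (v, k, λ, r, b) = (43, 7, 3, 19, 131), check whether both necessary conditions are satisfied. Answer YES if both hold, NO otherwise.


Condition (i): r(k − 1) = 19·6 = 114; λ(v − 1) = 3·42 = 126. Match? NO.
Condition (ii): bk = 131·7 = 917; vr = 43·19 = 817. Match? NO.
Both conditions hold? NO.

NO


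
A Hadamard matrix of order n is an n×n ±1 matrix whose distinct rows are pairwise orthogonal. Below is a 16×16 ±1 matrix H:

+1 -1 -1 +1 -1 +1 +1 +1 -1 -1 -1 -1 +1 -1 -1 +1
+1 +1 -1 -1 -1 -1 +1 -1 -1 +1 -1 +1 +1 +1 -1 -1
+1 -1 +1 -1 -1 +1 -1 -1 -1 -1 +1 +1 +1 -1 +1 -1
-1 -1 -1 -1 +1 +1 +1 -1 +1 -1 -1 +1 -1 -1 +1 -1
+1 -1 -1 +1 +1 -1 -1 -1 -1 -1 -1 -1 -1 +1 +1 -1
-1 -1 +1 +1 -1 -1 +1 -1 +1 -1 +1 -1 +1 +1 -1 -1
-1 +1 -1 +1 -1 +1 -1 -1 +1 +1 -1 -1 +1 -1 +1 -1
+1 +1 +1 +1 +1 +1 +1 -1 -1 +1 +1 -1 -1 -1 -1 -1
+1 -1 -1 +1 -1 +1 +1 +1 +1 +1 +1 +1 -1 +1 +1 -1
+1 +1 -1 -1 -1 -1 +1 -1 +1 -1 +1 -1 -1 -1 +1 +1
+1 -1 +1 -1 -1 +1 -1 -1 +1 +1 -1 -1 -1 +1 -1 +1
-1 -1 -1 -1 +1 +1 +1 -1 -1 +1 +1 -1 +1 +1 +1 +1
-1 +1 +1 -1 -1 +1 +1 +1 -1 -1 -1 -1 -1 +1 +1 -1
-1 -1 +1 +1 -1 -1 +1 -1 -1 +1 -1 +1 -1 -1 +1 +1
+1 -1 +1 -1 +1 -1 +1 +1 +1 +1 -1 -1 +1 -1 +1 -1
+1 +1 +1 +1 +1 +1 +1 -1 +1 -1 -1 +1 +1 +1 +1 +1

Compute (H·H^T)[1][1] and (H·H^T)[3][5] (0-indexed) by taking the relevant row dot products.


Row 1 of H: [1, 1, -1, -1, -1, -1, 1, -1, -1, 1, -1, 1, 1, 1, -1, -1].
Row 3 of H: [-1, -1, -1, -1, 1, 1, 1, -1, 1, -1, -1, 1, -1, -1, 1, -1].
Row 5 of H: [-1, -1, 1, 1, -1, -1, 1, -1, 1, -1, 1, -1, 1, 1, -1, -1].
(H·H^T)[1][1] = Σ_j H[1][j]·H[1][j] = (1)² + (1)² + (-1)² + (-1)² + (-1)² + (-1)² + (1)² + (-1)² + (-1)² + (1)² + (-1)² + (1)² + (1)² + (1)² + (-1)² + (-1)² = 1 + 1 + 1 + 1 + 1 + 1 + 1 + 1 + 1 + 1 + 1 + 1 + 1 + 1 + 1 + 1 = 16.
(H·H^T)[3][5] = Σ_j H[3][j]·H[5][j] = (-1)·(-1) + (-1)·(-1) + (-1)·(1) + (-1)·(1) + (1)·(-1) + (1)·(-1) + (1)·(1) + (-1)·(-1) + (1)·(1) + (-1)·(-1) + (-1)·(1) + (1)·(-1) + (-1)·(1) + (-1)·(1) + (1)·(-1) + (-1)·(-1) = 1 + 1 + -1 + -1 + -1 + -1 + 1 + 1 + 1 + 1 + -1 + -1 + -1 + -1 + -1 + 1 = -2.
Rows 3 and 5 are not orthogonal (dot product = -2 ≠ 0), so H is not a Hadamard matrix.

(1,1) entry = 16; (3,5) entry = -2.


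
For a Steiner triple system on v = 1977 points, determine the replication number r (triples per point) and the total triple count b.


An STS(v) is a 2-(v, 3, 1) BIBD: block size k = 3, λ = 1.
Replication: r(k − 1) = λ(v − 1) ⇒ r·2 = 1977 − 1 = 1976 ⇒ r = 988.
Block count: bk = vr ⇒ b·3 = 1977·988 = 1953276 ⇒ b = 651092.
(Check via b = v(v − 1)/6 = 1977·1976/6 = 3906552/6 = 651092.)

r = 988, b = 651092.


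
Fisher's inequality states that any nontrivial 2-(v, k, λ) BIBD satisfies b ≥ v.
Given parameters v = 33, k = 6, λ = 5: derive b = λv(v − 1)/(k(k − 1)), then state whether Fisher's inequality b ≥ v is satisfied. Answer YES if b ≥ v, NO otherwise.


b = λv(v − 1)/(k(k − 1)) = 5·33·32/(6·5) = 5280/30 = 176.
Compare with v = 33: b ≥ v, so Fisher's inequality holds.

YES


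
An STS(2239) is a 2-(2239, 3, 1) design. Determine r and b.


An STS(v) is a 2-(v, 3, 1) BIBD: block size k = 3, λ = 1.
Replication: r(k − 1) = λ(v − 1) ⇒ r·2 = 2239 − 1 = 2238 ⇒ r = 1119.
Block count: b = v(v − 1)/6 = 2239·2238/6 = 5010882/6 = 835147.
(Check via bk = vr: 835147·3 = 2505441 = 2239·1119 = 2505441 ✓.)

r = 1119, b = 835147.


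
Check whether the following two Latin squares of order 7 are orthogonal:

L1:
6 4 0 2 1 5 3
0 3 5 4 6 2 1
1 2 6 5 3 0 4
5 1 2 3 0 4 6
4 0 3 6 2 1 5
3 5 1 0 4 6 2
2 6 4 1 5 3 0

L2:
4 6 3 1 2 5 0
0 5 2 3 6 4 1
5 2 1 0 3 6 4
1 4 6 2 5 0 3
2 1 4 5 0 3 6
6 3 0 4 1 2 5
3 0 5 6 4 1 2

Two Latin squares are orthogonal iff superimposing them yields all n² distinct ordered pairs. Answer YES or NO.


Form the n² = 49 superimposed pairs (L1[i][j], L2[i][j]), row by row (rows and columns indexed from 0):
row 0: (6,4) (4,6) (0,3) (2,1) (1,2) (5,5) (3,0)
row 1: (0,0) (3,5) (5,2) (4,3) (6,6) (2,4) (1,1)
row 2: (1,5) (2,2) (6,1) (5,0) (3,3) (0,6) (4,4)
row 3: (5,1) (1,4) (2,6) (3,2) (0,5) (4,0) (6,3)
row 4: (4,2) (0,1) (3,4) (6,5) (2,0) (1,3) (5,6)
row 5: (3,6) (5,3) (1,0) (0,4) (4,1) (6,2) (2,5)
row 6: (2,3) (6,0) (4,5) (1,6) (5,4) (3,1) (0,2)
Orthogonality requires all 49 pairs distinct.
Check by first coordinate: for each symbol s of L1, list the L2 entries in the n cells where L1 = s; they must all differ.
  L1 = 0: L2 entries (in reading order) 3, 0, 6, 5, 1, 4, 2 — all 7 distinct ✓
  L1 = 1: L2 entries (in reading order) 2, 1, 5, 4, 3, 0, 6 — all 7 distinct ✓
  L1 = 2: L2 entries (in reading order) 1, 4, 2, 6, 0, 5, 3 — all 7 distinct ✓
  L1 = 3: L2 entries (in reading order) 0, 5, 3, 2, 4, 6, 1 — all 7 distinct ✓
  L1 = 4: L2 entries (in reading order) 6, 3, 4, 0, 2, 1, 5 — all 7 distinct ✓
  L1 = 5: L2 entries (in reading order) 5, 2, 0, 1, 6, 3, 4 — all 7 distinct ✓
  L1 = 6: L2 entries (in reading order) 4, 6, 1, 3, 5, 2, 0 — all 7 distinct ✓
Every symbol of L1 meets every symbol of L2 exactly once, so all 49 pairs are distinct (49 of 49).
Conclusion: YES.

YES


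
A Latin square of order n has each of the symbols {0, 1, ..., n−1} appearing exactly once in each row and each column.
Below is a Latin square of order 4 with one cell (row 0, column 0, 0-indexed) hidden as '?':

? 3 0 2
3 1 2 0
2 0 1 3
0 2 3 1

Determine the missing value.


Row 0 contains symbols [0, 2, 3] — missing [1].
Column 0 contains symbols [0, 2, 3] — missing [1].
The missing symbol must appear in both missing sets; intersection = [1].
Therefore the hidden value is 1.

Missing value = 1.


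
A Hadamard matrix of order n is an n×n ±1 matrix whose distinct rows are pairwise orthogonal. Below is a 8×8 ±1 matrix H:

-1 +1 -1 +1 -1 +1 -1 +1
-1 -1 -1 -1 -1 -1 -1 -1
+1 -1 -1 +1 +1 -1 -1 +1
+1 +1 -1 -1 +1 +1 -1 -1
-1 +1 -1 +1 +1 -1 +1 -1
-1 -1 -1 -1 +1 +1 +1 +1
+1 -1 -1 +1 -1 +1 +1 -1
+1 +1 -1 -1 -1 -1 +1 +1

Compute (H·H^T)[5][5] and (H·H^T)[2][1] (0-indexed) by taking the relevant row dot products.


Row 1 of H: [-1, -1, -1, -1, -1, -1, -1, -1].
Row 2 of H: [1, -1, -1, 1, 1, -1, -1, 1].
Row 5 of H: [-1, -1, -1, -1, 1, 1, 1, 1].
(H·H^T)[5][5] = Σ_j H[5][j]·H[5][j] = (-1)² + (-1)² + (-1)² + (-1)² + (1)² + (1)² + (1)² + (1)² = 1 + 1 + 1 + 1 + 1 + 1 + 1 + 1 = 8.
(H·H^T)[2][1] = Σ_j H[2][j]·H[1][j] = (1)·(-1) + (-1)·(-1) + (-1)·(-1) + (1)·(-1) + (1)·(-1) + (-1)·(-1) + (-1)·(-1) + (1)·(-1) = -1 + 1 + 1 + -1 + -1 + 1 + 1 + -1 = 0.
So rows 2 and 1 are orthogonal; the diagonal entry equals n = 8.

(5,5) entry = 8; (2,1) entry = 0.


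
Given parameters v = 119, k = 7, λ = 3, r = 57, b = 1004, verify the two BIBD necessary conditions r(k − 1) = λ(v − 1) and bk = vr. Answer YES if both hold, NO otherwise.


Condition (i): r(k − 1) = 57·6 = 342; λ(v − 1) = 3·118 = 354. Match? NO.
Condition (ii): bk = 1004·7 = 7028; vr = 119·57 = 6783. Match? NO.
Both conditions hold? NO.

NO


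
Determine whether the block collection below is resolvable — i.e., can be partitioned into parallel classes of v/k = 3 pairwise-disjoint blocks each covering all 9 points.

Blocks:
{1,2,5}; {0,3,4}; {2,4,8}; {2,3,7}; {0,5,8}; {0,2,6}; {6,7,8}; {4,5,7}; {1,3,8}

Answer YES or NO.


v = 9, block size k = 3, number of blocks = 9.
For resolvability, blocks must partition into parallel classes of size v/k = 3.
Total blocks must therefore be a multiple of 3: 9 = 3·3 + 0 ⇒ divisible ✓.
Consider block {2,4,8}. It intersects every other block in the collection, so no parallel class of size 3 can contain it.
Since every block must belong to some parallel class in a resolution, the collection cannot be partitioned into parallel classes.
Resolvable? NO.

NO


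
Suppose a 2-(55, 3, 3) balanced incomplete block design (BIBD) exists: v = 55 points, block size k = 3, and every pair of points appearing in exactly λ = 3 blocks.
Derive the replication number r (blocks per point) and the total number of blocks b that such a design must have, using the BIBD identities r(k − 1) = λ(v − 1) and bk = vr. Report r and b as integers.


Any 2-(v, k, λ) BIBD satisfies two necessary conditions:
  (i)  Each point sits in r blocks, and counting incidences through any fixed point gives r(k − 1) = λ(v − 1), so r = λ(v − 1)/(k − 1).
  (ii) Total incidences bk = vr, so b = vr/k.
Step 1: r = λ(v − 1)/(k − 1) = 3·(55 − 1)/(3 − 1) = 3·54/2 = 162/2 = 81.
Step 2: b = vr/k = 55·81/3 = 4455/3 = 1485.
Check integrality: r = 81 ∈ Z ✓, b = 1485 ∈ Z ✓.
(These identities are necessary conditions: they determine r and b for any design with these parameters, but do not by themselves prove that one exists.)

r = 81, b = 1485.


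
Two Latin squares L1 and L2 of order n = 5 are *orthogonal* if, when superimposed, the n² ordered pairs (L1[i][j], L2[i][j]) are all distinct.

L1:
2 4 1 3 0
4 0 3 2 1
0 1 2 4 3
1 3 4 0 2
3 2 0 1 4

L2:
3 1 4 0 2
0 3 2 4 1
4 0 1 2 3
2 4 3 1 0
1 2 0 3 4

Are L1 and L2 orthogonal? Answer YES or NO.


Form the n² = 25 superimposed pairs (L1[i][j], L2[i][j]), row by row (rows and columns indexed from 0):
row 0: (2,3) (4,1) (1,4) (3,0) (0,2)
row 1: (4,0) (0,3) (3,2) (2,4) (1,1)
row 2: (0,4) (1,0) (2,1) (4,2) (3,3)
row 3: (1,2) (3,4) (4,3) (0,1) (2,0)
row 4: (3,1) (2,2) (0,0) (1,3) (4,4)
Orthogonality requires all 25 pairs distinct.
Check by first coordinate: for each symbol s of L1, list the L2 entries in the n cells where L1 = s; they must all differ.
  L1 = 0: L2 entries (in reading order) 2, 3, 4, 1, 0 — all 5 distinct ✓
  L1 = 1: L2 entries (in reading order) 4, 1, 0, 2, 3 — all 5 distinct ✓
  L1 = 2: L2 entries (in reading order) 3, 4, 1, 0, 2 — all 5 distinct ✓
  L1 = 3: L2 entries (in reading order) 0, 2, 3, 4, 1 — all 5 distinct ✓
  L1 = 4: L2 entries (in reading order) 1, 0, 2, 3, 4 — all 5 distinct ✓
Every symbol of L1 meets every symbol of L2 exactly once, so all 25 pairs are distinct (25 of 25).
Conclusion: YES.

YES


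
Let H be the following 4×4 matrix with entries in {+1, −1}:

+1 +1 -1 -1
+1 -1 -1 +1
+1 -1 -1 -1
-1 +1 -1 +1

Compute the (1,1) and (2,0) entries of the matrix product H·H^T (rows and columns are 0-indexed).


Row 0 of H: [1, 1, -1, -1].
Row 1 of H: [1, -1, -1, 1].
Row 2 of H: [1, -1, -1, -1].
(H·H^T)[1][1] = Σ_j H[1][j]·H[1][j] = (1)² + (-1)² + (-1)² + (1)² = 1 + 1 + 1 + 1 = 4.
(H·H^T)[2][0] = Σ_j H[2][j]·H[0][j] = (1)·(1) + (-1)·(1) + (-1)·(-1) + (-1)·(-1) = 1 + -1 + 1 + 1 = 2.
Rows 2 and 0 are not orthogonal (dot product = 2 ≠ 0), so H is not a Hadamard matrix.

(1,1) entry = 4; (2,0) entry = 2.


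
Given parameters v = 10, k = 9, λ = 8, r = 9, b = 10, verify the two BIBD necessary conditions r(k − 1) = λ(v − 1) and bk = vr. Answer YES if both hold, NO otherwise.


Condition (i): r(k − 1) = 9·8 = 72; λ(v − 1) = 8·9 = 72. Match? YES.
Condition (ii): bk = 10·9 = 90; vr = 10·9 = 90. Match? YES.
Both conditions hold? YES.

YES


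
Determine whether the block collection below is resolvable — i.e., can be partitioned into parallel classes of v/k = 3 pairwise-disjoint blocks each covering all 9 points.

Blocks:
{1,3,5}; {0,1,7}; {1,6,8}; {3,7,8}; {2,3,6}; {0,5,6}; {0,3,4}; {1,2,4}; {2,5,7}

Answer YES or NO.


v = 9, block size k = 3, number of blocks = 9.
For resolvability, blocks must partition into parallel classes of size v/k = 3.
Total blocks must therefore be a multiple of 3: 9 = 3·3 + 0 ⇒ divisible ✓.
Consider block {1,3,5}. It intersects every other block in the collection, so no parallel class of size 3 can contain it.
Since every block must belong to some parallel class in a resolution, the collection cannot be partitioned into parallel classes.
Resolvable? NO.

NO


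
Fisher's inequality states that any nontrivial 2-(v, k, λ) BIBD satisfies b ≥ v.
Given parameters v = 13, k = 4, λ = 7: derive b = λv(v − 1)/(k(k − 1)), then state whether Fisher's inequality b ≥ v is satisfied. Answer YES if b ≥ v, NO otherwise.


r = λ(v − 1)/(k − 1) = 7·12/3 = 28.
b = vr/k = 13·28/4 = 91.
Fisher's inequality: b ≥ v ⇔ 91 ≥ 13? YES.

YES


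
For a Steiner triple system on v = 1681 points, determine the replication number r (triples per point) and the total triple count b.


An STS(v) is a 2-(v, 3, 1) BIBD: block size k = 3, λ = 1.
Replication: r(k − 1) = λ(v − 1) ⇒ r·2 = 1681 − 1 = 1680 ⇒ r = 840.
Block count: b = v(v − 1)/6 = 1681·1680/6 = 2824080/6 = 470680.
(Check via bk = vr: 470680·3 = 1412040 = 1681·840 = 1412040 ✓.)

r = 840, b = 470680.


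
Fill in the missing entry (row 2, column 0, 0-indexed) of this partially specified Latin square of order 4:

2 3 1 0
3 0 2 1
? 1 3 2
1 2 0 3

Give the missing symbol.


Row 2 contains symbols [1, 2, 3] — missing [0].
Column 0 contains symbols [1, 2, 3] — missing [0].
The missing symbol must appear in both missing sets; intersection = [0].
Therefore the hidden value is 0.

Missing value = 0.


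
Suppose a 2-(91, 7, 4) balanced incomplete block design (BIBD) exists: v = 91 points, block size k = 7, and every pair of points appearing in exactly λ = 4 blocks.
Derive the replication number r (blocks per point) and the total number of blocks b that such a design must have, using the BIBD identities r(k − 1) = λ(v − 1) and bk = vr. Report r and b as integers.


Any 2-(v, k, λ) BIBD satisfies two necessary conditions:
  (i)  Each point sits in r blocks, and counting incidences through any fixed point gives r(k − 1) = λ(v − 1), so r = λ(v − 1)/(k − 1).
  (ii) Total incidences bk = vr, so b = vr/k.
Step 1: r = λ(v − 1)/(k − 1) = 4·(91 − 1)/(7 − 1) = 4·90/6 = 360/6 = 60.
Step 2: b = vr/k = 91·60/7 = 5460/7 = 780.
Check integrality: r = 60 ∈ Z ✓, b = 780 ∈ Z ✓.
(These identities are necessary conditions: they determine r and b for any design with these parameters, but do not by themselves prove that one exists.)

r = 60, b = 780.


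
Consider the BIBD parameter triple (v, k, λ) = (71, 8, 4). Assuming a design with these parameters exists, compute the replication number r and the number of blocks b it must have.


Any 2-(v, k, λ) BIBD satisfies two necessary conditions:
  (i)  Each point sits in r blocks, and counting incidences through any fixed point gives r(k − 1) = λ(v − 1), so r = λ(v − 1)/(k − 1).
  (ii) Total incidences bk = vr, so b = vr/k.
Step 1: r = λ(v − 1)/(k − 1) = 4·(71 − 1)/(8 − 1) = 4·70/7 = 280/7 = 40.
Step 2: b = vr/k = 71·40/8 = 2840/8 = 355.
Check integrality: r = 40 ∈ Z ✓, b = 355 ∈ Z ✓.
(These identities are necessary conditions: they determine r and b for any design with these parameters, but do not by themselves prove that one exists.)

r = 40, b = 355.


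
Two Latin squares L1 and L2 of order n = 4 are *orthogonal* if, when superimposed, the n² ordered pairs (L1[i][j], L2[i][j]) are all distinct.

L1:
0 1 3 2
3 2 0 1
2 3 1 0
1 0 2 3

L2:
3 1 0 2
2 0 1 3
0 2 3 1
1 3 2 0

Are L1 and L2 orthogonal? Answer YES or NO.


Form the n² = 16 superimposed pairs (L1[i][j], L2[i][j]), row by row (rows and columns indexed from 0):
row 0: (0,3) (1,1) (3,0) (2,2)
row 1: (3,2) (2,0) (0,1) (1,3)
row 2: (2,0) (3,2) (1,3) (0,1)
row 3: (1,1) (0,3) (2,2) (3,0)
Orthogonality requires all 16 pairs distinct.
But the pair (2,0) repeats: cell (1,1) has L1 = 2, L2 = 0, and cell (2,0) has L1 = 2, L2 = 0.
A repeated pair means some other pair never occurs (only 8 distinct pairs out of 16), so the squares are not orthogonal.
Conclusion: NO.

NO


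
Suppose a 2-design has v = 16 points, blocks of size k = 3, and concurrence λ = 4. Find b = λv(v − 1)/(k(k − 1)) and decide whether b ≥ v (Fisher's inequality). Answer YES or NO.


b = λv(v − 1)/(k(k − 1)) = 4·16·15/(3·2) = 960/6 = 160.
Compare with v = 16: b ≥ v, so Fisher's inequality holds.

YES


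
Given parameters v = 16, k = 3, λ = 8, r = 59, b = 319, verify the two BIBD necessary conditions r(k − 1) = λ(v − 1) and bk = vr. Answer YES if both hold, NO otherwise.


Condition (i): r(k − 1) = 59·2 = 118; λ(v − 1) = 8·15 = 120. Match? NO.
Condition (ii): bk = 319·3 = 957; vr = 16·59 = 944. Match? NO.
Both conditions hold? NO.

NO


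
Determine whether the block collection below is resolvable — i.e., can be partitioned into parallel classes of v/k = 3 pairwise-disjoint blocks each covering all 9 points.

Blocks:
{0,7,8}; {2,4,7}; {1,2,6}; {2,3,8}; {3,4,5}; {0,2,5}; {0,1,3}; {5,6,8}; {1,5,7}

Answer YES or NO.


v = 9, block size k = 3, number of blocks = 9.
For resolvability, blocks must partition into parallel classes of size v/k = 3.
Total blocks must therefore be a multiple of 3: 9 = 3·3 + 0 ⇒ divisible ✓.
Consider block {2,3,8}. The only other block(s) in the collection disjoint from it are {1,5,7} — just 1 block(s). Any parallel class containing {2,3,8} would need 2 other blocks each disjoint from it, so no parallel class of size 3 can contain {2,3,8}.
Since every block must belong to some parallel class in a resolution, the collection cannot be partitioned into parallel classes.
Resolvable? NO.

NO


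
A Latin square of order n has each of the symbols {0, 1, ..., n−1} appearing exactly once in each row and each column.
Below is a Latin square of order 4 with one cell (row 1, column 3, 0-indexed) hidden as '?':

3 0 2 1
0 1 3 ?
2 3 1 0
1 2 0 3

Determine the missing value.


Row 1 contains symbols [0, 1, 3] — missing [2].
Column 3 contains symbols [0, 1, 3] — missing [2].
The missing symbol must appear in both missing sets; intersection = [2].
Therefore the hidden value is 2.

Missing value = 2.


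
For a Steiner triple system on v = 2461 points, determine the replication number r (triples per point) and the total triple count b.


An STS(v) is a 2-(v, 3, 1) BIBD: block size k = 3, λ = 1.
Replication: r(k − 1) = λ(v − 1) ⇒ r·2 = 2461 − 1 = 2460 ⇒ r = 1230.
Block count: b = v(v − 1)/6 = 2461·2460/6 = 6054060/6 = 1009010.

r = 1230, b = 1009010.


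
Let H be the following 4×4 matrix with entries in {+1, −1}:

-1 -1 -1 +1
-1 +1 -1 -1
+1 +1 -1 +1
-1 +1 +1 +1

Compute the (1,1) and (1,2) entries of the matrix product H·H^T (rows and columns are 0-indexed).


Row 1 of H: [-1, 1, -1, -1].
Row 2 of H: [1, 1, -1, 1].
(H·H^T)[1][1] = Σ_j H[1][j]·H[1][j] = (-1)² + (1)² + (-1)² + (-1)² = 1 + 1 + 1 + 1 = 4.
(H·H^T)[1][2] = Σ_j H[1][j]·H[2][j] = (-1)·(1) + (1)·(1) + (-1)·(-1) + (-1)·(1) = -1 + 1 + 1 + -1 = 0.
So rows 1 and 2 are orthogonal; the diagonal entry equals n = 4.

(1,1) entry = 4; (1,2) entry = 0.


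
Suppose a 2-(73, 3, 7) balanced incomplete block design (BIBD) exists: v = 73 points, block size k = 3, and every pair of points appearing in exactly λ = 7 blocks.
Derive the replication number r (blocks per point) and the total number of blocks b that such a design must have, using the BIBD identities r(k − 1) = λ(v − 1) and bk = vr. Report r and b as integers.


Any 2-(v, k, λ) BIBD satisfies two necessary conditions:
  (i)  Each point sits in r blocks, and counting incidences through any fixed point gives r(k − 1) = λ(v − 1), so r = λ(v − 1)/(k − 1).
  (ii) Total incidences bk = vr, so b = vr/k.
Step 1: r = λ(v − 1)/(k − 1) = 7·(73 − 1)/(3 − 1) = 7·72/2 = 504/2 = 252.
Step 2: b = vr/k = 73·252/3 = 18396/3 = 6132.
Check integrality: r = 252 ∈ Z ✓, b = 6132 ∈ Z ✓.
(These identities are necessary conditions: they determine r and b for any design with these parameters, but do not by themselves prove that one exists.)

r = 252, b = 6132.
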